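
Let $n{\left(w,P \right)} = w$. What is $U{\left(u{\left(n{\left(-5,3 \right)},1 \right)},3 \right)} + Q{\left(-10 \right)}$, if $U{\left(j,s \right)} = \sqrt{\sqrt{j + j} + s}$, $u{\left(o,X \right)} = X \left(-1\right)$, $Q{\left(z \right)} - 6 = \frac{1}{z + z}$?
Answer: $\frac{119}{20} + \sqrt{3 + i \sqrt{2}} \approx 7.7272 + 0.39788 i$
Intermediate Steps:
$Q{\left(z \right)} = 6 + \frac{1}{2 z}$ ($Q{\left(z \right)} = 6 + \frac{1}{z + z} = 6 + \frac{1}{2 z}$)
$u{\left(o,X \right)} = - X$
$U{\left(j,s \right)} = \sqrt{s + \sqrt{2} \sqrt{j}}$ ($U{\left(j,s \right)} = \sqrt{\sqrt{2 j} + s} = \sqrt{\sqrt{2} \sqrt{j} + s} = \sqrt{s + \sqrt{2} \sqrt{j}}$)
$U{\left(u{\left(n{\left(-5,3 \right)},1 \right)},3 \right)} + Q{\left(-10 \right)} = \sqrt{3 + \sqrt{2} \sqrt{\left(-1\right) 1}} + \left(6 + \frac{1}{2 \left(-10\right)}\right) = \sqrt{3 + \sqrt{2} \sqrt{-1}} + \left(6 + \frac{1}{2} \left(- \frac{1}{10}\right)\right) = \sqrt{3 + \sqrt{2} i} + \left(6 - \frac{1}{20}\right) = \sqrt{3 + i \sqrt{2}} + \frac{119}{20} = \frac{119}{20} + \sqrt{3 + i \sqrt{2}}$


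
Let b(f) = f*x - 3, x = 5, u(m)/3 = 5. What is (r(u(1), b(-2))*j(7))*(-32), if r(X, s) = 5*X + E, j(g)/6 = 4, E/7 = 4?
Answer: -79104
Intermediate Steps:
E = 28 (E = 7*4 = 28)
u(m) = 15 (u(m) = 3*5 = 15)
j(g) = 24 (j(g) = 6*4 = 24)
b(f) = -3 + 5*f (b(f) = f*5 - 3 = 5*f - 3 = -3 + 5*f)
r(X, s) = 28 + 5*X (r(X, s) = 5*X + 28 = 28 + 5*X)
(r(u(1), b(-2))*j(7))*(-32) = ((28 + 5*15)*24)*(-32) = ((28 + 75)*24)*(-32) = (103*24)*(-32) = 2472*(-32) = -79104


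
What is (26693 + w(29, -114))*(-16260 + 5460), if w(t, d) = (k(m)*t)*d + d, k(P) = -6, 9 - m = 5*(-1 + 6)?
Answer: -501282000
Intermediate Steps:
m = -16 (m = 9 - 5*(-1 + 6) = 9 - 5*5 = 9 - 1*25 = 9 - 25 = -16)
w(t, d) = d - 6*d*t (w(t, d) = (-6*t)*d + d = -6*d*t + d = d - 6*d*t)
(26693 + w(29, -114))*(-16260 + 5460) = (26693 - 114*(1 - 6*29))*(-16260 + 5460) = (26693 - 114*(1 - 174))*(-10800) = (26693 - 114*(-173))*(-10800) = (26693 + 19722)*(-10800) = 46415*(-10800) = -501282000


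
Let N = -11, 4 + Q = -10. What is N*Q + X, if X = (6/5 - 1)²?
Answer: 3851/25 ≈ 154.04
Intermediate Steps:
Q = -14 (Q = -4 - 10 = -14)
X = 1/25 (X = (6*(⅕) - 1)² = (6/5 - 1)² = (⅕)² = 1/25 ≈ 0.040000)
N*Q + X = -11*(-14) + 1/25 = 154 + 1/25 = 3851/25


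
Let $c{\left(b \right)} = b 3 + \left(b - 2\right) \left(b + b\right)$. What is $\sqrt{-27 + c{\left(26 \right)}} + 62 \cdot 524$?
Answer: $32488 + \sqrt{1299} \approx 32524.0$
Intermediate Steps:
$c{\left(b \right)} = 3 b + 2 b \left(-2 + b\right)$ ($c{\left(b \right)} = 3 b + \left(-2 + b\right) 2 b = 3 b + 2 b \left(-2 + b\right)$)
$\sqrt{-27 + c{\left(26 \right)}} + 62 \cdot 524 = \sqrt{-27 + 26 \left(-1 + 2 \cdot 26\right)} + 62 \cdot 524 = \sqrt{-27 + 26 \left(-1 + 52\right)} + 32488 = \sqrt{-27 + 26 \cdot 51} + 32488 = \sqrt{-27 + 1326} + 32488 = \sqrt{1299} + 32488 = 32488 + \sqrt{1299}$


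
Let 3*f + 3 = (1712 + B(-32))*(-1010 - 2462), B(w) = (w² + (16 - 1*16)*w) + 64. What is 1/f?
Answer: -3/9721603 ≈ -3.0859e-7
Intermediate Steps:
B(w) = 64 + w² (B(w) = (w² + (16 - 16)*w) + 64 = (w² + 0*w) + 64 = (w² + 0) + 64 = w² + 64 = 64 + w²)
f = -9721603/3 (f = -1 + ((1712 + (64 + (-32)²))*(-1010 - 2462))/3 = -1 + ((1712 + (64 + 1024))*(-3472))/3 = -1 + ((1712 + 1088)*(-3472))/3 = -1 + (2800*(-3472))/3 = -1 + (⅓)*(-9721600) = -1 - 9721600/3 = -9721603/3 ≈ -3.2405e+6)
1/f = 1/(-9721603/3) = -3/9721603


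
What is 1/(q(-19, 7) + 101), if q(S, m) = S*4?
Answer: 1/25 ≈ 0.040000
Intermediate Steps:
q(S, m) = 4*S
1/(q(-19, 7) + 101) = 1/(4*(-19) + 101) = 1/(-76 + 101) = 1/25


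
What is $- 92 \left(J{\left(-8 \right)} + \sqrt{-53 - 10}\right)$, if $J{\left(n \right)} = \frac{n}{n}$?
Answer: $-92 - 276 i \sqrt{7} \approx -92.0 - 730.23 i$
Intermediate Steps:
$J{\left(n \right)} = 1$
$- 92 \left(J{\left(-8 \right)} + \sqrt{-53 - 10}\right) = - 92 \left(1 + \sqrt{-53 - 10}\right) = - 92 \left(1 + \sqrt{-63}\right) = - 92 \left(1 + 3 i \sqrt{7}\right) = -92 - 276 i \sqrt{7}$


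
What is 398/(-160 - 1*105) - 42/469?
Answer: -28256/17755 ≈ -1.5914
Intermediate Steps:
398/(-160 - 1*105) - 42/469 = 398/(-160 - 105) - 42*1/469 = 398/(-265) - 6/67 = 398*(-1/265) - 6/67 = -398/265 - 6/67 = -28256/17755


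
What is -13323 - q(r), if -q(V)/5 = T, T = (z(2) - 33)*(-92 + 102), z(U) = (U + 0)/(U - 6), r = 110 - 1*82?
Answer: -14998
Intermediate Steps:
r = 28 (r = 110 - 82 = 28)
z(U) = U/(-6 + U)
T = -335 (T = (2/(-6 + 2) - 33)*(-92 + 102) = (2/(-4) - 33)*10 = (2*(-1/4) - 33)*10 = (-1/2 - 33)*10 = -67/2*10 = -335)
q(V) = 1675 (q(V) = -5*(-335) = 1675)
-13323 - q(r) = -13323 - 1*1675 = -13323 - 1675 = -14998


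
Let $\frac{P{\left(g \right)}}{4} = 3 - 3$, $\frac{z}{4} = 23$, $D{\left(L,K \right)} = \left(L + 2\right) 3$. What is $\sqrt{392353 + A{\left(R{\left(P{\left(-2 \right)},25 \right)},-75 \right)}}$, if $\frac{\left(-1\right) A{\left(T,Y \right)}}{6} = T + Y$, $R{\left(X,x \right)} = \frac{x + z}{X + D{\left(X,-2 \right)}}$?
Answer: $7 \sqrt{8014} \approx 626.65$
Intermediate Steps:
$D{\left(L,K \right)} = 6 + 3 L$ ($D{\left(L,K \right)} = \left(2 + L\right) 3 = 6 + 3 L$)
$z = 92$ ($z = 4 \cdot 23 = 92$)
$P{\left(g \right)} = 0$ ($P{\left(g \right)} = 4 \left(3 - 3\right) = 4 \cdot 0 = 0$)
$R{\left(X,x \right)} = \frac{92 + x}{6 + 4 X}$ ($R{\left(X,x \right)} = \frac{x + 92}{X + \left(6 + 3 X\right)} = \frac{92 + x}{6 + 4 X}$)
$A{\left(T,Y \right)} = - 6 T - 6 Y$ ($A{\left(T,Y \right)} = - 6 \left(T + Y\right) = - 6 T - 6 Y$)
$\sqrt{392353 + A{\left(R{\left(P{\left(-2 \right)},25 \right)},-75 \right)}} = \sqrt{392353 - \left(-450 + 6 \frac{92 + 25}{2 \left(3 + 2 \cdot 0\right)}\right)} = \sqrt{392353 + \left(- 6 \cdot \frac{1}{2} \frac{1}{3 + 0} \cdot 117 + 450\right)} = \sqrt{392353 + \left(- 6 \cdot \frac{1}{2} \cdot \frac{1}{3} \cdot 117 + 450\right)} = \sqrt{392353 + \left(\left(-6\right) \frac{39}{2} + 450\right)} = \sqrt{392353 + \left(-117 + 450\right)} = \sqrt{392353 + 333} = \sqrt{392686} = 7 \sqrt{8014}$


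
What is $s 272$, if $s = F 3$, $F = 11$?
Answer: $8976$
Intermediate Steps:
$s = 33$ ($s = 11 \cdot 3 = 33$)
$s 272 = 33 \cdot 272 = 8976$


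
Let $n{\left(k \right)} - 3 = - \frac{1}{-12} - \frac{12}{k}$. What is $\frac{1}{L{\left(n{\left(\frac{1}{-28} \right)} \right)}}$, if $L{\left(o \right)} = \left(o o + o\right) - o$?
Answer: $\frac{144}{16556761} \approx 8.6974 \cdot 10^{-6}$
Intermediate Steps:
$n{\left(k \right)} = \frac{37}{12} - \frac{12}{k}$ ($n{\left(k \right)} = 3 - \left(- \frac{1}{12} + \frac{12}{k}\right) = 3 + \left(\frac{1}{12} - \frac{12}{k}\right) = \frac{37}{12} - \frac{12}{k}$)
$L{\left(o \right)} = o^{2}$ ($L{\left(o \right)} = \left(o^{2} + o\right) - o = \left(o + o^{2}\right) - o = o^{2}$)
$\frac{1}{L{\left(n{\left(\frac{1}{-28} \right)} \right)}} = \frac{1}{\left(\frac{37}{12} - \frac{12}{\frac{1}{-28}}\right)^{2}} = \frac{1}{\left(\frac{37}{12} - \frac{12}{- \frac{1}{28}}\right)^{2}} = \frac{1}{\left(\frac{37}{12} - -336\right)^{2}} = \frac{1}{\left(\frac{37}{12} + 336\right)^{2}} = \frac{1}{\left(\frac{4069}{12}\right)^{2}} = \frac{1}{\frac{16556761}{144}} = \frac{144}{16556761}$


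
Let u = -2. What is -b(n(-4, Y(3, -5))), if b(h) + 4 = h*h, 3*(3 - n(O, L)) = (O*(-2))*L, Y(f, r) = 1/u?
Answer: -133/9 ≈ -14.778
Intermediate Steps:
Y(f, r) = -1/2 (Y(f, r) = 1/(-2) = -1/2)
n(O, L) = 3 + 2*L*O/3 (n(O, L) = 3 - O*(-2)*L/3 = 3 - (-2*O)*L/3 = 3 - (-2)*L*O/3 = 3 + 2*L*O/3)
b(h) = -4 + h**2 (b(h) = -4 + h*h = -4 + h**2)
-b(n(-4, Y(3, -5))) = -(-4 + (3 + (2/3)*(-1/2)*(-4))**2) = -(-4 + (3 + 4/3)**2) = -(-4 + (13/3)**2) = -(-4 + 169/9) = -1*133/9 = -133/9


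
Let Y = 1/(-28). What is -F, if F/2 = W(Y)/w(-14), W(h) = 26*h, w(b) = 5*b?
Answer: -13/490 ≈ -0.026531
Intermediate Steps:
Y = -1/28 ≈ -0.035714
F = 13/490 (F = 2*((26*(-1/28))/((5*(-14)))) = 2*(-13/14/(-70)) = 2*(-13/14*(-1/70)) = 2*(13/980) = 13/490 ≈ 0.026531)
-F = -1*13/490 = -13/490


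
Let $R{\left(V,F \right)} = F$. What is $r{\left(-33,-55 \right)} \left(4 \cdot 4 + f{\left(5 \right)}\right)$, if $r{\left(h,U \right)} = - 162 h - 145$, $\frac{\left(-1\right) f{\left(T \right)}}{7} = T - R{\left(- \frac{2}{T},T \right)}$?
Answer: $83216$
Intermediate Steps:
$f{\left(T \right)} = 0$ ($f{\left(T \right)} = - 7 \left(T - T\right) = \left(-7\right) 0 = 0$)
$r{\left(h,U \right)} = -145 - 162 h$
$r{\left(-33,-55 \right)} \left(4 \cdot 4 + f{\left(5 \right)}\right) = \left(-145 - -5346\right) \left(4 \cdot 4 + 0\right) = \left(-145 + 5346\right) \left(16 + 0\right) = 5201 \cdot 16 = 83216$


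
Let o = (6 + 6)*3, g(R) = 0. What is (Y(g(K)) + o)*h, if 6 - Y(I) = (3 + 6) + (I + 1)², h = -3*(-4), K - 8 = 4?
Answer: 384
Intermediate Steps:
K = 12 (K = 8 + 4 = 12)
h = 12
Y(I) = -3 - (1 + I)² (Y(I) = 6 - ((3 + 6) + (I + 1)²) = 6 - (9 + (1 + I)²) = 6 + (-9 - (1 + I)²) = -3 - (1 + I)²)
o = 36 (o = 12*3 = 36)
(Y(g(K)) + o)*h = ((-3 - (1 + 0)²) + 36)*12 = ((-3 - 1*1²) + 36)*12 = ((-3 - 1*1) + 36)*12 = ((-3 - 1) + 36)*12 = (-4 + 36)*12 = 32*12 = 384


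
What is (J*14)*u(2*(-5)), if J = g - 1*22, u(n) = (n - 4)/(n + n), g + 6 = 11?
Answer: -833/5 ≈ -166.60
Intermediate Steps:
g = 5 (g = -6 + 11 = 5)
u(n) = (-4 + n)/(2*n) (u(n) = (-4 + n)/((2*n)) = (-4 + n)*(1/(2*n)) = (-4 + n)/(2*n))
J = -17 (J = 5 - 1*22 = 5 - 22 = -17)
(J*14)*u(2*(-5)) = (-17*14)*((-4 + 2*(-5))/(2*((2*(-5))))) = -119*(-4 - 10)/(-10) = -119*(-1)*(-14)/10 = -238*7/10 = -833/5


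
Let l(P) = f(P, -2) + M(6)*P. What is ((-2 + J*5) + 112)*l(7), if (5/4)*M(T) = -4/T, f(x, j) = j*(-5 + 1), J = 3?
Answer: 1600/3 ≈ 533.33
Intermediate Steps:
f(x, j) = -4*j (f(x, j) = j*(-4) = -4*j)
M(T) = -16/(5*T) (M(T) = 4*(-4/T)/5 = -16/(5*T))
l(P) = 8 - 8*P/15 (l(P) = -4*(-2) + (-16/5/6)*P = 8 + (-16/5*⅙)*P = 8 - 8*P/15)
((-2 + J*5) + 112)*l(7) = ((-2 + 3*5) + 112)*(8 - 8/15*7) = ((-2 + 15) + 112)*(8 - 56/15) = (13 + 112)*(64/15) = 125*(64/15) = 1600/3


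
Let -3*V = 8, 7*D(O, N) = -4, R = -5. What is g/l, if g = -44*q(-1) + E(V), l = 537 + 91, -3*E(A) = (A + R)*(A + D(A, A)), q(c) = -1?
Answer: 1688/29673 ≈ 0.056887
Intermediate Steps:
D(O, N) = -4/7 (D(O, N) = (⅐)*(-4) = -4/7)
V = -8/3 (V = -⅓*8 = -8/3 ≈ -2.6667)
E(A) = -(-5 + A)*(-4/7 + A)/3 (E(A) = -(A - 5)*(A - 4/7)/3 = -(-5 + A)*(-4/7 + A)/3)
l = 628
g = 6752/189 (g = -44*(-1) + (-20/21 - (-8/3)²/3 + (13/7)*(-8/3)) = 44 + (-20/21 - ⅓*64/9 - 104/21) = 44 + (-20/21 - 64/27 - 104/21) = 44 - 1564/189 = 6752/189 ≈ 35.725)
g/l = (6752/189)/628 = (6752/189)*(1/628) = 1688/29673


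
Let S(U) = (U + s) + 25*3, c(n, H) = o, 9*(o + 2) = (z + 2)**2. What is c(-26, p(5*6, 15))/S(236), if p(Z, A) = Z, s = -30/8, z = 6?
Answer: 184/11061 ≈ 0.016635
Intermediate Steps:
s = -15/4 (s = -30*1/8 = -15/4 ≈ -3.7500)
o = 46/9 (o = -2 + (6 + 2)**2/9 = -2 + (1/9)*8**2 = -2 + (1/9)*64 = -2 + 64/9 = 46/9 ≈ 5.1111)
c(n, H) = 46/9
S(U) = 285/4 + U (S(U) = (U - 15/4) + 25*3 = (-15/4 + U) + 75 = 285/4 + U)
c(-26, p(5*6, 15))/S(236) = 46/(9*(285/4 + 236)) = 46/(9*(1229/4)) = (46/9)*(4/1229) = 184/11061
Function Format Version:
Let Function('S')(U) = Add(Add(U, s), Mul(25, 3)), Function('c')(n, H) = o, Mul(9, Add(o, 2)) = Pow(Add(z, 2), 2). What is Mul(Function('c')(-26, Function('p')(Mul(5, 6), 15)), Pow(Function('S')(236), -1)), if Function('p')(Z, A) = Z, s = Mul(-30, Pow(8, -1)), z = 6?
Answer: Rational(184, 11061) ≈ 0.016635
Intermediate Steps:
s = Rational(-15, 4) (s = Mul(-30, Rational(1, 8)) = Rational(-15, 4) ≈ -3.7500)
o = Rational(46, 9) (o = Add(-2, Mul(Rational(1, 9), Pow(Add(6, 2), 2))) = Add(-2, Mul(Rational(1, 9), Pow(8, 2))) = Add(-2, Mul(Rational(1, 9), 64)) = Add(-2, Rational(64, 9)) = Rational(46, 9) ≈ 5.1111)
Function('c')(n, H) = Rational(46, 9)
Function('S')(U) = Add(Rational(285, 4), U) (Function('S')(U) = Add(Add(U, Rational(-15, 4)), Mul(25, 3)) = Add(Add(Rational(-15, 4), U), 75) = Add(Rational(285, 4), U))
Mul(Function('c')(-26, Function('p')(Mul(5, 6), 15)), Pow(Function('S')(236), -1)) = Mul(Rational(46, 9), Pow(Add(Rational(285, 4), 236), -1)) = Mul(Rational(46, 9), Pow(Rational(1229, 4), -1)) = Mul(Rational(46, 9), Rational(4, 1229)) = Rational(184, 11061)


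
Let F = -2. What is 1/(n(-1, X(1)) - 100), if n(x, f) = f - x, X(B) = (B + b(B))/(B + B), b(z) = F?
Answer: -2/199 ≈ -0.010050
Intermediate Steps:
b(z) = -2
X(B) = (-2 + B)/(2*B) (X(B) = (B - 2)/(B + B) = (-2 + B)/((2*B)) = (-2 + B)*(1/(2*B)) = (-2 + B)/(2*B))
1/(n(-1, X(1)) - 100) = 1/(((½)*(-2 + 1)/1 - 1*(-1)) - 100) = 1/(((½)*1*(-1) + 1) - 100) = 1/((-½ + 1) - 100) = 1/(½ - 100) = 1/(-199/2) = -2/199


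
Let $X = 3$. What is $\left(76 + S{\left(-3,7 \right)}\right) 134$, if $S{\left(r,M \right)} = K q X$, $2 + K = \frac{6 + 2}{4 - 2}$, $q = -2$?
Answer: $8576$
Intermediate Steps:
$K = 2$ ($K = -2 + \frac{6 + 2}{4 - 2} = -2 + \frac{8}{2} = -2 + 8 \cdot \frac{1}{2} = -2 + 4 = 2$)
$S{\left(r,M \right)} = -12$ ($S{\left(r,M \right)} = 2 \left(-2\right) 3 = \left(-4\right) 3 = -12$)
$\left(76 + S{\left(-3,7 \right)}\right) 134 = \left(76 - 12\right) 134 = 64 \cdot 134 = 8576$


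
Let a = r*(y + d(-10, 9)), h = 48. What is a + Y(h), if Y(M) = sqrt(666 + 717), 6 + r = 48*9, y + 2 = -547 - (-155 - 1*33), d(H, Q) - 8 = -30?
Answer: -163158 + sqrt(1383) ≈ -1.6312e+5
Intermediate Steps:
d(H, Q) = -22 (d(H, Q) = 8 - 30 = -22)
y = -361 (y = -2 + (-547 - (-155 - 1*33)) = -2 + (-547 - (-155 - 33)) = -2 + (-547 - 1*(-188)) = -2 + (-547 + 188) = -2 - 359 = -361)
r = 426 (r = -6 + 48*9 = -6 + 432 = 426)
Y(M) = sqrt(1383)
a = -163158 (a = 426*(-361 - 22) = 426*(-383) = -163158)
a + Y(h) = -163158 + sqrt(1383)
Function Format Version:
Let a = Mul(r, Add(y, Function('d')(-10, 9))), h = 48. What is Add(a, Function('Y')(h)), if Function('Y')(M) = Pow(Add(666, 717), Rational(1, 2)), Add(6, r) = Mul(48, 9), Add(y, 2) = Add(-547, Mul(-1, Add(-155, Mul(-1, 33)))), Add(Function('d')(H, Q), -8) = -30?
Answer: Add(-163158, Pow(1383, Rational(1, 2))) ≈ -1.6312e+5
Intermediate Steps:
Function('d')(H, Q) = -22 (Function('d')(H, Q) = Add(8, -30) = -22)
y = -361 (y = Add(-2, Add(-547, Mul(-1, Add(-155, Mul(-1, 33))))) = Add(-2, Add(-547, Mul(-1, Add(-155, -33)))) = Add(-2, Add(-547, Mul(-1, -188))) = Add(-2, Add(-547, 188)) = Add(-2, -359) = -361)
r = 426 (r = Add(-6, Mul(48, 9)) = Add(-6, 432) = 426)
Function('Y')(M) = Pow(1383, Rational(1, 2))
a = -163158 (a = Mul(426, Add(-361, -22)) = Mul(426, -383) = -163158)
Add(a, Function('Y')(h)) = Add(-163158, Pow(1383, Rational(1, 2)))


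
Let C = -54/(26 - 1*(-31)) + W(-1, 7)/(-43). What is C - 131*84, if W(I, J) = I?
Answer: -8991023/817 ≈ -11005.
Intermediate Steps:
C = -755/817 (C = -54/(26 - 1*(-31)) - 1/(-43) = -54/(26 + 31) - 1*(-1/43) = -54/57 + 1/43 = -54*1/57 + 1/43 = -18/19 + 1/43 = -755/817 ≈ -0.92411)
C - 131*84 = -755/817 - 131*84 = -755/817 - 11004 = -8991023/817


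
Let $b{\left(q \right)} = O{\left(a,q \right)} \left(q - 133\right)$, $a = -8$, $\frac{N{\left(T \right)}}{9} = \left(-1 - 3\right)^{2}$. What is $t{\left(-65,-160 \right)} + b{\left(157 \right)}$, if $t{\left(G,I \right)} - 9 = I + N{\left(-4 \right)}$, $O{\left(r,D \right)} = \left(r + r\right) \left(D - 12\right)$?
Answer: $-55687$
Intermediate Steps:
$N{\left(T \right)} = 144$ ($N{\left(T \right)} = 9 \left(-1 - 3\right)^{2} = 9 \left(-4\right)^{2} = 9 \cdot 16 = 144$)
$O{\left(r,D \right)} = 2 r \left(-12 + D\right)$
$t{\left(G,I \right)} = 153 + I$ ($t{\left(G,I \right)} = 9 + \left(I + 144\right) = 9 + \left(144 + I\right) = 153 + I$)
$b{\left(q \right)} = \left(-133 + q\right) \left(192 - 16 q\right)$ ($b{\left(q \right)} = 2 \left(-8\right) \left(-12 + q\right) \left(q - 133\right) = \left(192 - 16 q\right) \left(-133 + q\right) = \left(-133 + q\right) \left(192 - 16 q\right)$)
$t{\left(-65,-160 \right)} + b{\left(157 \right)} = \left(153 - 160\right) - 16 \left(-133 + 157\right) \left(-12 + 157\right) = -7 - 384 \cdot 145 = -7 - 55680 = -55687$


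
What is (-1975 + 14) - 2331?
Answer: -4292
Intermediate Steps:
(-1975 + 14) - 2331 = -1961 - 2331 = -4292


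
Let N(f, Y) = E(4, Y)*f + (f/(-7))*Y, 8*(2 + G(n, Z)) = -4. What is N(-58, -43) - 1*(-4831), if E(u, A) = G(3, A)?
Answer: 32338/7 ≈ 4619.7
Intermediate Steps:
G(n, Z) = -5/2 (G(n, Z) = -2 + (⅛)*(-4) = -2 - ½ = -5/2)
E(u, A) = -5/2
N(f, Y) = -5*f/2 - Y*f/7 (N(f, Y) = -5*f/2 + (f/(-7))*Y = -5*f/2 + (f*(-⅐))*Y = -5*f/2 + (-f/7)*Y = -5*f/2 - Y*f/7)
N(-58, -43) - 1*(-4831) = -1/14*(-58)*(35 + 2*(-43)) - 1*(-4831) = -1/14*(-58)*(35 - 86) + 4831 = -1/14*(-58)*(-51) + 4831 = -1479/7 + 4831 = 32338/7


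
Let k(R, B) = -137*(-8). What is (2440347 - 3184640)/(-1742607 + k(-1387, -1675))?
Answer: 744293/1741511 ≈ 0.42738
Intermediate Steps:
k(R, B) = 1096
(2440347 - 3184640)/(-1742607 + k(-1387, -1675)) = (2440347 - 3184640)/(-1742607 + 1096) = -744293/(-1741511) = -744293*(-1/1741511) = 744293/1741511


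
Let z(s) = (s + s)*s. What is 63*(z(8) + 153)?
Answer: 17703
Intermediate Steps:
z(s) = 2*s² (z(s) = (2*s)*s = 2*s²)
63*(z(8) + 153) = 63*(2*8² + 153) = 63*(2*64 + 153) = 63*(128 + 153) = 63*281 = 17703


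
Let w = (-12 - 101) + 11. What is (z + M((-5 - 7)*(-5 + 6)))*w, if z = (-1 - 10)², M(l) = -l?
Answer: -13566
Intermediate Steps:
w = -102 (w = -113 + 11 = -102)
z = 121 (z = (-11)² = 121)
(z + M((-5 - 7)*(-5 + 6)))*w = (121 - (-5 - 7)*(-5 + 6))*(-102) = (121 - (-12))*(-102) = (121 - 1*(-12))*(-102) = (121 + 12)*(-102) = 133*(-102) = -13566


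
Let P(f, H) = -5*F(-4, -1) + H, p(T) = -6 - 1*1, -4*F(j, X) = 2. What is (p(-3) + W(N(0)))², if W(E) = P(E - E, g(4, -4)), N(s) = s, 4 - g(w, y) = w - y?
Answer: 289/4 ≈ 72.250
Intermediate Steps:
F(j, X) = -½ (F(j, X) = -¼*2 = -½)
g(w, y) = 4 + y - w (g(w, y) = 4 - (w - y) = 4 + (y - w) = 4 + y - w)
p(T) = -7 (p(T) = -6 - 1 = -7)
P(f, H) = 5/2 + H (P(f, H) = -5*(-½) + H = 5/2 + H)
W(E) = -3/2 (W(E) = 5/2 + (4 - 4 - 1*4) = 5/2 + (4 - 4 - 4) = 5/2 - 4 = -3/2)
(p(-3) + W(N(0)))² = (-7 - 3/2)² = (-17/2)² = 289/4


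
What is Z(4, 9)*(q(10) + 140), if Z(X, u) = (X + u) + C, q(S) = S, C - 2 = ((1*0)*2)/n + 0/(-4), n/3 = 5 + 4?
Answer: 2250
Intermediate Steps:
n = 27 (n = 3*(5 + 4) = 3*9 = 27)
C = 2 (C = 2 + (((1*0)*2)/27 + 0/(-4)) = 2 + ((0*2)*(1/27) + 0*(-¼)) = 2 + (0*(1/27) + 0) = 2 + (0 + 0) = 2 + 0 = 2)
Z(X, u) = 2 + X + u (Z(X, u) = (X + u) + 2 = 2 + X + u)
Z(4, 9)*(q(10) + 140) = (2 + 4 + 9)*(10 + 140) = 15*150 = 2250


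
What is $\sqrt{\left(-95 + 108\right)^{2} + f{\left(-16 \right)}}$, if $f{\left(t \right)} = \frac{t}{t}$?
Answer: $\sqrt{170} \approx 13.038$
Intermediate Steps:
$f{\left(t \right)} = 1$
$\sqrt{\left(-95 + 108\right)^{2} + f{\left(-16 \right)}} = \sqrt{\left(-95 + 108\right)^{2} + 1} = \sqrt{13^{2} + 1} = \sqrt{169 + 1} = \sqrt{170}$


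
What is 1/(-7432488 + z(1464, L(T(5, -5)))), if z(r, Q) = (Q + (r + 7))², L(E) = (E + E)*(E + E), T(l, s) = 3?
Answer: -1/5161439 ≈ -1.9374e-7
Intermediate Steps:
L(E) = 4*E² (L(E) = (2*E)*(2*E) = 4*E²)
z(r, Q) = (7 + Q + r)² (z(r, Q) = (Q + (7 + r))² = (7 + Q + r)²)
1/(-7432488 + z(1464, L(T(5, -5)))) = 1/(-7432488 + (7 + 4*3² + 1464)²) = 1/(-7432488 + (7 + 4*9 + 1464)²) = 1/(-7432488 + (7 + 36 + 1464)²) = 1/(-7432488 + 1507²) = 1/(-7432488 + 2271049) = 1/(-5161439) = -1/5161439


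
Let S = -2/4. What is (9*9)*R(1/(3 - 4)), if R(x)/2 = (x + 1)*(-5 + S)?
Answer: 0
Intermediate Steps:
S = -1/2 (S = -2*1/4 = -1/2 ≈ -0.50000)
R(x) = -11 - 11*x (R(x) = 2*((x + 1)*(-5 - 1/2)) = 2*((1 + x)*(-11/2)) = 2*(-11/2 - 11*x/2) = -11 - 11*x)
(9*9)*R(1/(3 - 4)) = (9*9)*(-11 - 11/(3 - 4)) = 81*(-11 - 11/(-1)) = 81*(-11 - 11*(-1)) = 81*(-11 + 11) = 81*0 = 0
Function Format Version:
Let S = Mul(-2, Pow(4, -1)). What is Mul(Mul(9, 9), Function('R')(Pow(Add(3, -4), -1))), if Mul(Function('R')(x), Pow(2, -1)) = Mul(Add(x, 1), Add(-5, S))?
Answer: 0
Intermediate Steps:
S = Rational(-1, 2) (S = Mul(-2, Rational(1, 4)) = Rational(-1, 2) ≈ -0.50000)
Function('R')(x) = Add(-11, Mul(-11, x)) (Function('R')(x) = Mul(2, Mul(Add(x, 1), Add(-5, Rational(-1, 2)))) = Mul(2, Mul(Add(1, x), Rational(-11, 2))) = Mul(2, Add(Rational(-11, 2), Mul(Rational(-11, 2), x))) = Add(-11, Mul(-11, x)))
Mul(Mul(9, 9), Function('R')(Pow(Add(3, -4), -1))) = Mul(Mul(9, 9), Add(-11, Mul(-11, Pow(Add(3, -4), -1)))) = Mul(81, Add(-11, Mul(-11, Pow(-1, -1)))) = Mul(81, Add(-11, Mul(-11, -1))) = Mul(81, Add(-11, 11)) = Mul(81, 0) = 0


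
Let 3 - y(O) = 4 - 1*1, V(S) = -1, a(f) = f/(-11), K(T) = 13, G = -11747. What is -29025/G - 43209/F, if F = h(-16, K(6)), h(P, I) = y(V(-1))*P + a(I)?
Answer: 5583714678/152711 ≈ 36564.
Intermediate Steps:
a(f) = -f/11 (a(f) = f*(-1/11) = -f/11)
y(O) = 0 (y(O) = 3 - (4 - 1*1) = 3 - (4 - 1) = 3 - 1*3 = 3 - 3 = 0)
h(P, I) = -I/11 (h(P, I) = 0*P - I/11 = 0 - I/11 = -I/11)
F = -13/11 (F = -1/11*13 = -13/11 ≈ -1.1818)
-29025/G - 43209/F = -29025/(-11747) - 43209/(-13/11) = -29025*(-1/11747) - 43209*(-11/13) = 29025/11747 + 475299/13 = 5583714678/152711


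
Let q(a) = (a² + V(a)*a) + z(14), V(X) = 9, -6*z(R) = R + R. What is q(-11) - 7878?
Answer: -23582/3 ≈ -7860.7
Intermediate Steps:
z(R) = -R/3 (z(R) = -(R + R)/6 = -R/3)
q(a) = -14/3 + a² + 9*a (q(a) = (a² + 9*a) - ⅓*14 = (a² + 9*a) - 14/3 = -14/3 + a² + 9*a)
q(-11) - 7878 = (-14/3 + (-11)² + 9*(-11)) - 7878 = (-14/3 + 121 - 99) - 7878 = 52/3 - 7878 = -23582/3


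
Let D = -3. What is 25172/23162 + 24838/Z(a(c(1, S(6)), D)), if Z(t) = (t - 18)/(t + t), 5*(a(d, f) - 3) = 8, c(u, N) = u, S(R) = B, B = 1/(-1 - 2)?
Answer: -13231005126/775927 ≈ -17052.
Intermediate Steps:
B = -⅓ (B = 1/(-3) = -⅓ ≈ -0.33333)
S(R) = -⅓
a(d, f) = 23/5 (a(d, f) = 3 + (⅕)*8 = 3 + 8/5 = 23/5)
Z(t) = (-18 + t)/(2*t) (Z(t) = (-18 + t)/((2*t)) = (-18 + t)*(1/(2*t)) = (-18 + t)/(2*t))
25172/23162 + 24838/Z(a(c(1, S(6)), D)) = 25172/23162 + 24838/(((-18 + 23/5)/(2*(23/5)))) = 25172*(1/23162) + 24838/(((½)*(5/23)*(-67/5))) = 12586/11581 + 24838/(-67/46) = 12586/11581 + 24838*(-46/67) = 12586/11581 - 1142548/67 = -13231005126/775927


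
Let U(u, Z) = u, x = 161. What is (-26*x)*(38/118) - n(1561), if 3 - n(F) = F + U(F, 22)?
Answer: 104487/59 ≈ 1771.0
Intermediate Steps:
n(F) = 3 - 2*F (n(F) = 3 - (F + F) = 3 - 2*F)
(-26*x)*(38/118) - n(1561) = (-26*161)*(38/118) - (3 - 2*1561) = -159068/118 - (3 - 3122) = -4186*19/59 - 1*(-3119) = -79534/59 + 3119 = 104487/59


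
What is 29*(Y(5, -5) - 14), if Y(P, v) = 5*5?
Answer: 319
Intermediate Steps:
Y(P, v) = 25
29*(Y(5, -5) - 14) = 29*(25 - 14) = 29*11 = 319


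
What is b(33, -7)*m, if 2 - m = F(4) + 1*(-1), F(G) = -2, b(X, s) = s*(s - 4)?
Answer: 385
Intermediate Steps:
b(X, s) = s*(-4 + s)
m = 5 (m = 2 - (-2 + 1*(-1)) = 2 - (-2 - 1) = 2 - 1*(-3) = 2 + 3 = 5)
b(33, -7)*m = -7*(-4 - 7)*5 = -7*(-11)*5 = 77*5 = 385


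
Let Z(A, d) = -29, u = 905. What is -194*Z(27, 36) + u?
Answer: 6531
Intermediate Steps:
-194*Z(27, 36) + u = -194*(-29) + 905 = 5626 + 905 = 6531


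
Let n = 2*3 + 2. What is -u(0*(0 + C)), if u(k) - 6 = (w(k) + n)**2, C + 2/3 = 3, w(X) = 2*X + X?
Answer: -70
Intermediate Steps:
w(X) = 3*X
C = 7/3 (C = -2/3 + 3 = 7/3 ≈ 2.3333)
n = 8 (n = 6 + 2 = 8)
u(k) = 6 + (8 + 3*k)**2 (u(k) = 6 + (3*k + 8)**2 = 6 + (8 + 3*k)**2)
-u(0*(0 + C)) = -(6 + (8 + 3*(0*(0 + 7/3)))**2) = -(6 + (8 + 3*(0*(7/3)))**2) = -(6 + (8 + 3*0)**2) = -(6 + (8 + 0)**2) = -(6 + 8**2) = -(6 + 64) = -1*70 = -70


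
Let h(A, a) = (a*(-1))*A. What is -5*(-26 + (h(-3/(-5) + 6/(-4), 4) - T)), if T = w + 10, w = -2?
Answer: 152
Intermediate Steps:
T = 8 (T = -2 + 10 = 8)
h(A, a) = -A*a (h(A, a) = (-a)*A = -A*a)
-5*(-26 + (h(-3/(-5) + 6/(-4), 4) - T)) = -5*(-26 + (-1*(-3/(-5) + 6/(-4))*4 - 1*8)) = -5*(-26 + (-1*(-3*(-⅕) + 6*(-¼))*4 - 8)) = -5*(-26 + (-1*(⅗ - 3/2)*4 - 8)) = -5*(-26 + (-1*(-9/10)*4 - 8)) = -5*(-26 + (18/5 - 8)) = -5*(-26 - 22/5) = -5*(-152/5) = 152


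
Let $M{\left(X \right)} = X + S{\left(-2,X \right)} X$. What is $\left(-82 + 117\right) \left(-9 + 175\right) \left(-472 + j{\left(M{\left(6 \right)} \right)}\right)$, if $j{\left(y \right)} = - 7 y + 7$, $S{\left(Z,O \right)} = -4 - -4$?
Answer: $-2945670$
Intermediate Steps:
$S{\left(Z,O \right)} = 0$ ($S{\left(Z,O \right)} = -4 + 4 = 0$)
$M{\left(X \right)} = X$ ($M{\left(X \right)} = X + 0 X = X + 0 = X$)
$j{\left(y \right)} = 7 - 7 y$
$\left(-82 + 117\right) \left(-9 + 175\right) \left(-472 + j{\left(M{\left(6 \right)} \right)}\right) = \left(-82 + 117\right) \left(-9 + 175\right) \left(-472 + \left(7 - 42\right)\right) = 35 \cdot 166 \left(-472 + \left(7 - 42\right)\right) = 5810 \left(-472 - 35\right) = 5810 \left(-507\right) = -2945670$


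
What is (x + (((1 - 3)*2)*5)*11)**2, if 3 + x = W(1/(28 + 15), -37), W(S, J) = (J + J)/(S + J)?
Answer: 30868381636/632025 ≈ 48840.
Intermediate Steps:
W(S, J) = 2*J/(J + S) (W(S, J) = (2*J)/(J + S) = 2*J/(J + S))
x = -794/795 (x = -3 + 2*(-37)/(-37 + 1/(28 + 15)) = -3 + 2*(-37)/(-37 + 1/43) = -3 + 2*(-37)/(-1590/43) = -3 + 2*(-37)*(-43/1590) = -3 + 1591/795 = -794/795 ≈ -0.99874)
(x + (((1 - 3)*2)*5)*11)**2 = (-794/795 + (((1 - 3)*2)*5)*11)**2 = (-794/795 + (-2*2*5)*11)**2 = (-794/795 - 4*5*11)**2 = (-794/795 - 20*11)**2 = (-794/795 - 220)**2 = (-175694/795)**2 = 30868381636/632025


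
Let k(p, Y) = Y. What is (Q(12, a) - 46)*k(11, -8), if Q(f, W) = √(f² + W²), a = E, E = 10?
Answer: 368 - 16*√61 ≈ 243.04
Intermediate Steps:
a = 10
Q(f, W) = √(W² + f²)
(Q(12, a) - 46)*k(11, -8) = (√(10² + 12²) - 46)*(-8) = (√(100 + 144) - 46)*(-8) = (√244 - 46)*(-8) = (2*√61 - 46)*(-8) = (-46 + 2*√61)*(-8) = 368 - 16*√61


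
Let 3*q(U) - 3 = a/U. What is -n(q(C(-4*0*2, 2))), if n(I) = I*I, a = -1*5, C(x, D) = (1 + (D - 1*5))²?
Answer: -49/144 ≈ -0.34028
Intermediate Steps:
C(x, D) = (-4 + D)² (C(x, D) = (1 + (D - 5))² = (1 + (-5 + D))² = (-4 + D)²)
a = -5
q(U) = 1 - 5/(3*U) (q(U) = 1 + (-5/U)/3 = 1 - 5/(3*U))
n(I) = I²
-n(q(C(-4*0*2, 2))) = -((-5/3 + (-4 + 2)²)/((-4 + 2)²))² = -((-5/3 + (-2)²)/((-2)²))² = -((-5/3 + 4)/4)² = -((¼)*(7/3))² = -(7/12)² = -1*49/144 = -49/144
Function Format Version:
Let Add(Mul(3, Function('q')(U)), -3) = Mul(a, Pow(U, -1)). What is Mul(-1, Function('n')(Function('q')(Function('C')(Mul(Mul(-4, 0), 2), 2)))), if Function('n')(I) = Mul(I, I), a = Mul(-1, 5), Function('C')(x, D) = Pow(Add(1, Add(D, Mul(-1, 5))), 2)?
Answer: Rational(-49, 144) ≈ -0.34028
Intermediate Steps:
Function('C')(x, D) = Pow(Add(-4, D), 2) (Function('C')(x, D) = Pow(Add(1, Add(D, -5)), 2) = Pow(Add(1, Add(-5, D)), 2) = Pow(Add(-4, D), 2))
a = -5
Function('q')(U) = Add(1, Mul(Rational(-5, 3), Pow(U, -1))) (Function('q')(U) = Add(1, Mul(Rational(1, 3), Mul(-5, Pow(U, -1)))) = Add(1, Mul(Rational(-5, 3), Pow(U, -1))))
Function('n')(I) = Pow(I, 2)
Mul(-1, Function('n')(Function('q')(Function('C')(Mul(Mul(-4, 0), 2), 2)))) = Mul(-1, Pow(Mul(Pow(Pow(Add(-4, 2), 2), -1), Add(Rational(-5, 3), Pow(Add(-4, 2), 2))), 2)) = Mul(-1, Pow(Mul(Pow(Pow(-2, 2), -1), Add(Rational(-5, 3), Pow(-2, 2))), 2)) = Mul(-1, Pow(Mul(Pow(4, -1), Add(Rational(-5, 3), 4)), 2)) = Mul(-1, Pow(Mul(Rational(1, 4), Rational(7, 3)), 2)) = Mul(-1, Pow(Rational(7, 12), 2)) = Mul(-1, Rational(49, 144)) = Rational(-49, 144)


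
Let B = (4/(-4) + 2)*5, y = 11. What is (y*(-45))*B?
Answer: -2475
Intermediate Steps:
B = 5 (B = (4*(-¼) + 2)*5 = (-1 + 2)*5 = 1*5 = 5)
(y*(-45))*B = (11*(-45))*5 = -495*5 = -2475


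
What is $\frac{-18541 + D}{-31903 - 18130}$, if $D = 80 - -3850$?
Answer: $\frac{14611}{50033} \approx 0.29203$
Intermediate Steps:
$D = 3930$ ($D = 80 + 3850 = 3930$)
$\frac{-18541 + D}{-31903 - 18130} = \frac{-18541 + 3930}{-31903 - 18130} = - \frac{14611}{-31903 - 18130} = - \frac{14611}{-50033} = \left(-14611\right) \left(- \frac{1}{50033}\right) = \frac{14611}{50033}$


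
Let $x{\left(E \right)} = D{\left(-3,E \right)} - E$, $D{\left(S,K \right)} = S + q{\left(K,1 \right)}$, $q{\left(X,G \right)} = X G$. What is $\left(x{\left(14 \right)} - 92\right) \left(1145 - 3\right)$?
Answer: $-108490$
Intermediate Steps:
$q{\left(X,G \right)} = G X$
$D{\left(S,K \right)} = K + S$ ($D{\left(S,K \right)} = S + 1 K = S + K = K + S$)
$x{\left(E \right)} = -3$ ($x{\left(E \right)} = \left(E - 3\right) - E = \left(-3 + E\right) - E = -3$)
$\left(x{\left(14 \right)} - 92\right) \left(1145 - 3\right) = \left(-3 - 92\right) \left(1145 - 3\right) = - 95 \left(1145 - 3\right) = \left(-95\right) 1142 = -108490$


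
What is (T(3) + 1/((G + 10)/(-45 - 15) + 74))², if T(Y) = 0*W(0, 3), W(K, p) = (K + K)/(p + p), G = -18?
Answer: 225/1236544 ≈ 0.00018196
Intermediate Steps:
W(K, p) = K/p (W(K, p) = (2*K)/((2*p)) = (2*K)*(1/(2*p)) = K/p)
T(Y) = 0 (T(Y) = 0*(0/3) = 0*(0*(⅓)) = 0*0 = 0)
(T(3) + 1/((G + 10)/(-45 - 15) + 74))² = (0 + 1/((-18 + 10)/(-45 - 15) + 74))² = (0 + 1/(-8/(-60) + 74))² = (0 + 1/(-8*(-1/60) + 74))² = (0 + 1/(2/15 + 74))² = (0 + 1/(1112/15))² = (0 + 15/1112)² = (15/1112)² = 225/1236544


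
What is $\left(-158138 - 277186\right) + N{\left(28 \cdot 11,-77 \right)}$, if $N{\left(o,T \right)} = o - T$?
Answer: $-434939$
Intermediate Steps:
$\left(-158138 - 277186\right) + N{\left(28 \cdot 11,-77 \right)} = \left(-158138 - 277186\right) + \left(28 \cdot 11 - -77\right) = -435324 + \left(308 + 77\right) = -435324 + 385 = -434939$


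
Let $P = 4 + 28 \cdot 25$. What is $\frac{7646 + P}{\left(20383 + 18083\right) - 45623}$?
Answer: $- \frac{8350}{7157} \approx -1.1667$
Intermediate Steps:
$P = 704$ ($P = 4 + 700 = 704$)
$\frac{7646 + P}{\left(20383 + 18083\right) - 45623} = \frac{7646 + 704}{\left(20383 + 18083\right) - 45623} = \frac{8350}{38466 - 45623} = \frac{8350}{-7157} = 8350 \left(- \frac{1}{7157}\right) = - \frac{8350}{7157}$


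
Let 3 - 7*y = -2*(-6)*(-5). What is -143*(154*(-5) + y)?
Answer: 108823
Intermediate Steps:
y = 9 (y = 3/7 - (-2*(-6))*(-5)/7 = 3/7 - 12*(-5)/7 = 3/7 - ⅐*(-60) = 3/7 + 60/7 = 9)
-143*(154*(-5) + y) = -143*(154*(-5) + 9) = -143*(-770 + 9) = -143*(-761) = 108823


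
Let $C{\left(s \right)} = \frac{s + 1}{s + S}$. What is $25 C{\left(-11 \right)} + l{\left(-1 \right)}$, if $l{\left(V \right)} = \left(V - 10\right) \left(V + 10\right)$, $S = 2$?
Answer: $- \frac{641}{9} \approx -71.222$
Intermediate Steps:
$C{\left(s \right)} = \frac{1 + s}{2 + s}$ ($C{\left(s \right)} = \frac{s + 1}{s + 2} = \frac{1 + s}{2 + s}$)
$l{\left(V \right)} = \left(-10 + V\right) \left(10 + V\right)$
$25 C{\left(-11 \right)} + l{\left(-1 \right)} = 25 \frac{1 - 11}{2 - 11} - \left(100 - \left(-1\right)^{2}\right) = 25 \frac{1}{-9} \left(-10\right) + \left(-100 + 1\right) = 25 \left(\left(- \frac{1}{9}\right) \left(-10\right)\right) - 99 = 25 \cdot \frac{10}{9} - 99 = \frac{250}{9} - 99 = - \frac{641}{9}$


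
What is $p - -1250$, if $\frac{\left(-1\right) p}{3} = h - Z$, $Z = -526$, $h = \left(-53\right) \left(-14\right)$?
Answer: $-2554$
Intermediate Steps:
$h = 742$
$p = -3804$ ($p = - 3 \left(742 - -526\right) = - 3 \left(742 + 526\right) = \left(-3\right) 1268 = -3804$)
$p - -1250 = -3804 - -1250 = -3804 + 1250 = -2554$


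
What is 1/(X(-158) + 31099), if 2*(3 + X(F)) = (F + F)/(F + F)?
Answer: 2/62193 ≈ 3.2158e-5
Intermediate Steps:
X(F) = -5/2 (X(F) = -3 + ((F + F)/(F + F))/2 = -3 + ((2*F)/((2*F)))/2 = -3 + ((2*F)*(1/(2*F)))/2 = -3 + (½)*1 = -3 + ½ = -5/2)
1/(X(-158) + 31099) = 1/(-5/2 + 31099) = 1/(62193/2) = 2/62193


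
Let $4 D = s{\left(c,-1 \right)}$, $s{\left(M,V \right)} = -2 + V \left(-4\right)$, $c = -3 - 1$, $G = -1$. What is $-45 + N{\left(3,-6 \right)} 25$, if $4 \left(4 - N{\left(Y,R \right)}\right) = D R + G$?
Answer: $80$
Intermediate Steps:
$c = -4$ ($c = -3 - 1 = -4$)
$s{\left(M,V \right)} = -2 - 4 V$
$D = \frac{1}{2}$ ($D = \frac{-2 - -4}{4} = \frac{-2 + 4}{4} = \frac{1}{4} \cdot 2 = \frac{1}{2} \approx 0.5$)
$N{\left(Y,R \right)} = \frac{17}{4} - \frac{R}{8}$ ($N{\left(Y,R \right)} = 4 - \frac{\frac{R}{2} - 1}{4} = 4 - \frac{-1 + \frac{R}{2}}{4} = 4 - \left(- \frac{1}{4} + \frac{R}{8}\right) = \frac{17}{4} - \frac{R}{8}$)
$-45 + N{\left(3,-6 \right)} 25 = -45 + \left(\frac{17}{4} - - \frac{3}{4}\right) 25 = -45 + \left(\frac{17}{4} + \frac{3}{4}\right) 25 = -45 + 5 \cdot 25 = -45 + 125 = 80$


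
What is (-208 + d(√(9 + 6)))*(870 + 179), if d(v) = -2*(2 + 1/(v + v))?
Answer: -222388 - 1049*√15/15 ≈ -2.2266e+5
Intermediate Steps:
d(v) = -4 - 1/v (d(v) = -2*(2 + 1/(2*v)) = -4 - 1/v)
(-208 + d(√(9 + 6)))*(870 + 179) = (-208 + (-4 - 1/(√(9 + 6))))*(870 + 179) = (-208 + (-4 - 1/(√15)))*1049 = (-208 + (-4 - √15/15))*1049 = (-212 - √15/15)*1049 = -222388 - 1049*√15/15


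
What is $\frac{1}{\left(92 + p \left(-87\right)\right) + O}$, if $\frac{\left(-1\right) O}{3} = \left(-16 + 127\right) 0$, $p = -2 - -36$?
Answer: $- \frac{1}{2866} \approx -0.00034892$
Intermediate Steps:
$p = 34$ ($p = -2 + 36 = 34$)
$O = 0$ ($O = - 3 \left(-16 + 127\right) 0 = - 3 \cdot 111 \cdot 0 = \left(-3\right) 0 = 0$)
$\frac{1}{\left(92 + p \left(-87\right)\right) + O} = \frac{1}{\left(92 + 34 \left(-87\right)\right) + 0} = \frac{1}{\left(92 - 2958\right) + 0} = \frac{1}{-2866 + 0} = \frac{1}{-2866} = - \frac{1}{2866}$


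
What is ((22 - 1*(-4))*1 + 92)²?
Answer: 13924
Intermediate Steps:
((22 - 1*(-4))*1 + 92)² = ((22 + 4)*1 + 92)² = (26*1 + 92)² = (26 + 92)² = 118² = 13924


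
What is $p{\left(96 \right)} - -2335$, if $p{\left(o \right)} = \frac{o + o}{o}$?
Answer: $2337$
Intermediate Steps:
$p{\left(o \right)} = 2$ ($p{\left(o \right)} = \frac{2 o}{o} = 2$)
$p{\left(96 \right)} - -2335 = 2 - -2335 = 2 + 2335 = 2337$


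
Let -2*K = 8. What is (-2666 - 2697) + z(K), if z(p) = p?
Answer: -5367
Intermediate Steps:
K = -4 (K = -1/2*8 = -4)
(-2666 - 2697) + z(K) = (-2666 - 2697) - 4 = -5363 - 4 = -5367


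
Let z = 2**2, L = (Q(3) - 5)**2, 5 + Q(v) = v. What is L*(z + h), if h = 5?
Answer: 441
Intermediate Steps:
Q(v) = -5 + v
L = 49 (L = ((-5 + 3) - 5)**2 = (-2 - 5)**2 = (-7)**2 = 49)
z = 4
L*(z + h) = 49*(4 + 5) = 49*9 = 441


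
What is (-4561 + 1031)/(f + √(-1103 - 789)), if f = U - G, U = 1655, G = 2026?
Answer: 1309630/139533 + 7060*I*√473/139533 ≈ 9.3858 + 1.1004*I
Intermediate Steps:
f = -371 (f = 1655 - 1*2026 = 1655 - 2026 = -371)
(-4561 + 1031)/(f + √(-1103 - 789)) = (-4561 + 1031)/(-371 + √(-1103 - 789)) = -3530/(-371 + √(-1892)) = -3530/(-371 + 2*I*√473)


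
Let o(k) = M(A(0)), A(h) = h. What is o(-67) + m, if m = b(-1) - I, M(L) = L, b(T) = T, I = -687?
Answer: 686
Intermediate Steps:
m = 686 (m = -1 - 1*(-687) = -1 + 687 = 686)
o(k) = 0
o(-67) + m = 0 + 686 = 686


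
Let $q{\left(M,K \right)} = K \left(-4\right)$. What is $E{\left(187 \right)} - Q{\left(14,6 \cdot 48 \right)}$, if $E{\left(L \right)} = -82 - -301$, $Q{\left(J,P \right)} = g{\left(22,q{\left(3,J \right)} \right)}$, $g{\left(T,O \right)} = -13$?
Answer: $232$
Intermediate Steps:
$q{\left(M,K \right)} = - 4 K$
$Q{\left(J,P \right)} = -13$
$E{\left(L \right)} = 219$ ($E{\left(L \right)} = -82 + 301 = 219$)
$E{\left(187 \right)} - Q{\left(14,6 \cdot 48 \right)} = 219 - -13 = 219 + 13 = 232$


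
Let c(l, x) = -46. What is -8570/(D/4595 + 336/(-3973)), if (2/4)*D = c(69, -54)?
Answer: 78226681475/954718 ≈ 81937.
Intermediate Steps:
D = -92 (D = 2*(-46) = -92)
-8570/(D/4595 + 336/(-3973)) = -8570/(-92/4595 + 336/(-3973)) = -8570/(-92*1/4595 + 336*(-1/3973)) = -8570/(-92/4595 - 336/3973) = -8570/(-1909436/18255935) = -8570*(-18255935/1909436) = 78226681475/954718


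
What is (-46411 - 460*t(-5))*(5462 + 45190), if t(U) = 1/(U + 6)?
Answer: -2374109892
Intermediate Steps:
t(U) = 1/(6 + U)
(-46411 - 460*t(-5))*(5462 + 45190) = (-46411 - 460/(6 - 5))*(5462 + 45190) = (-46411 - 460/1)*50652 = (-46411 - 460*1)*50652 = (-46411 - 460)*50652 = -46871*50652 = -2374109892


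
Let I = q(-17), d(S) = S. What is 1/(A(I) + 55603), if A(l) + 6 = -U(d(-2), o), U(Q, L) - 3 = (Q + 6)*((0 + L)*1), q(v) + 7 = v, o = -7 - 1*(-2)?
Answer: 1/55614 ≈ 1.7981e-5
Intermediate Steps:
o = -5 (o = -7 + 2 = -5)
q(v) = -7 + v
U(Q, L) = 3 + L*(6 + Q) (U(Q, L) = 3 + (Q + 6)*((0 + L)*1) = 3 + (6 + Q)*(L*1) = 3 + (6 + Q)*L = 3 + L*(6 + Q))
I = -24 (I = -7 - 17 = -24)
A(l) = 11 (A(l) = -6 - (3 + 6*(-5) - 5*(-2)) = -6 - (3 - 30 + 10) = -6 - 1*(-17) = -6 + 17 = 11)
1/(A(I) + 55603) = 1/(11 + 55603) = 1/55614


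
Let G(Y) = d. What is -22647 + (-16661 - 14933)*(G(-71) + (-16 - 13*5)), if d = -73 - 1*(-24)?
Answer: 4084573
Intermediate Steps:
d = -49 (d = -73 + 24 = -49)
G(Y) = -49
-22647 + (-16661 - 14933)*(G(-71) + (-16 - 13*5)) = -22647 + (-16661 - 14933)*(-49 + (-16 - 13*5)) = -22647 - 31594*(-49 + (-16 - 65)) = -22647 - 31594*(-49 - 81) = -22647 - 31594*(-130) = -22647 + 4107220 = 4084573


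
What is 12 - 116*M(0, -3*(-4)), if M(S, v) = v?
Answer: -1380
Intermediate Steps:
12 - 116*M(0, -3*(-4)) = 12 - (-348)*(-4) = 12 - 116*12 = 12 - 1392 = -1380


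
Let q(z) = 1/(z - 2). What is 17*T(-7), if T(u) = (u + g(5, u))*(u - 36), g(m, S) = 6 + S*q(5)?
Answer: 7310/3 ≈ 2436.7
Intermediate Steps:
q(z) = 1/(-2 + z)
g(m, S) = 6 + S/3 (g(m, S) = 6 + S/(-2 + 5) = 6 + S/3)
T(u) = (-36 + u)*(6 + 4*u/3) (T(u) = (u + (6 + u/3))*(u - 36) = (6 + 4*u/3)*(-36 + u) = (-36 + u)*(6 + 4*u/3))
17*T(-7) = 17*(-216 - 42*(-7) + (4/3)*(-7)²) = 17*(-216 + 294 + (4/3)*49) = 17*(-216 + 294 + 196/3) = 17*(430/3) = 7310/3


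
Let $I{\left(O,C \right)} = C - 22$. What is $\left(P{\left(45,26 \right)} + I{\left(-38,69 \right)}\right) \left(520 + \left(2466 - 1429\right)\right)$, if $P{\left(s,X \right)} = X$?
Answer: $113661$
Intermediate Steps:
$I{\left(O,C \right)} = -22 + C$
$\left(P{\left(45,26 \right)} + I{\left(-38,69 \right)}\right) \left(520 + \left(2466 - 1429\right)\right) = \left(26 + \left(-22 + 69\right)\right) \left(520 + \left(2466 - 1429\right)\right) = \left(26 + 47\right) \left(520 + \left(2466 - 1429\right)\right) = 73 \left(520 + 1037\right) = 73 \cdot 1557 = 113661$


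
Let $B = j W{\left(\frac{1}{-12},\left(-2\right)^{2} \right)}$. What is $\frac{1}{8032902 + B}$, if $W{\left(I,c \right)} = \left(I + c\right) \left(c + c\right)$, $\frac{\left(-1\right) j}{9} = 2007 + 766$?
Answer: $\frac{1}{7250916} \approx 1.3791 \cdot 10^{-7}$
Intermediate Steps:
$j = -24957$ ($j = - 9 \left(2007 + 766\right) = \left(-9\right) 2773 = -24957$)
$W{\left(I,c \right)} = 2 c \left(I + c\right)$ ($W{\left(I,c \right)} = \left(I + c\right) 2 c = 2 c \left(I + c\right)$)
$B = -781986$ ($B = - 24957 \cdot 2 \left(-2\right)^{2} \left(\frac{1}{-12} + \left(-2\right)^{2}\right) = - 24957 \cdot 2 \cdot 4 \left(- \frac{1}{12} + 4\right) = - 24957 \cdot 2 \cdot 4 \cdot \frac{47}{12} = \left(-24957\right) \frac{94}{3} = -781986$)
$\frac{1}{8032902 + B} = \frac{1}{8032902 - 781986} = \frac{1}{7250916}$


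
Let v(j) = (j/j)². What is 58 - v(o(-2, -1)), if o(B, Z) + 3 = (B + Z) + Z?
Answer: 57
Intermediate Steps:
o(B, Z) = -3 + B + 2*Z (o(B, Z) = -3 + ((B + Z) + Z) = -3 + (B + 2*Z) = -3 + B + 2*Z)
v(j) = 1 (v(j) = 1² = 1)
58 - v(o(-2, -1)) = 58 - 1*1 = 58 - 1 = 57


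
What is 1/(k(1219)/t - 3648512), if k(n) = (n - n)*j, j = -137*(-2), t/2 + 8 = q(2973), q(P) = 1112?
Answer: -1/3648512 ≈ -2.7408e-7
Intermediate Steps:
t = 2208 (t = -16 + 2*1112 = -16 + 2224 = 2208)
j = 274
k(n) = 0 (k(n) = (n - n)*274 = 0*274 = 0)
1/(k(1219)/t - 3648512) = 1/(0/2208 - 3648512) = 1/(0*(1/2208) - 3648512) = 1/(0 - 3648512) = 1/(-3648512) = -1/3648512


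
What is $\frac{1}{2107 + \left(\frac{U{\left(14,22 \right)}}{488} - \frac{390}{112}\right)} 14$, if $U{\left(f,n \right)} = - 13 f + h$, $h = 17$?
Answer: $\frac{23912}{3592231} \approx 0.0066566$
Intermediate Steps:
$U{\left(f,n \right)} = 17 - 13 f$ ($U{\left(f,n \right)} = - 13 f + 17 = 17 - 13 f$)
$\frac{1}{2107 + \left(\frac{U{\left(14,22 \right)}}{488} - \frac{390}{112}\right)} 14 = \frac{1}{2107 - \left(\frac{195}{56} - \frac{17 - 182}{488}\right)} 14 = \frac{1}{2107 - \left(\frac{195}{56} - \left(17 - 182\right) \frac{1}{488}\right)} 14 = \frac{1}{2107 - \frac{6525}{1708}} \cdot 14 = \frac{1}{\frac{3592231}{1708}} \cdot 14 = \frac{1708}{3592231} \cdot 14 = \frac{23912}{3592231}$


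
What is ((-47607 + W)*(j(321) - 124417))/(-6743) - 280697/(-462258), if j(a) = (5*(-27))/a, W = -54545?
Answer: -628631502464825227/333519609258 ≈ -1.8848e+6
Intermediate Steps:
j(a) = -135/a
((-47607 + W)*(j(321) - 124417))/(-6743) - 280697/(-462258) = ((-47607 - 54545)*(-135/321 - 124417))/(-6743) - 280697/(-462258) = -102152*(-135*1/321 - 124417)*(-1/6743) - 280697*(-1/462258) = -102152*(-45/107 - 124417)*(-1/6743) + 280697/462258 = -102152*(-13312664/107)*(-1/6743) + 280697/462258 = (1359915252928/107)*(-1/6743) + 280697/462258 = -1359915252928/721501 + 280697/462258 = -628631502464825227/333519609258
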